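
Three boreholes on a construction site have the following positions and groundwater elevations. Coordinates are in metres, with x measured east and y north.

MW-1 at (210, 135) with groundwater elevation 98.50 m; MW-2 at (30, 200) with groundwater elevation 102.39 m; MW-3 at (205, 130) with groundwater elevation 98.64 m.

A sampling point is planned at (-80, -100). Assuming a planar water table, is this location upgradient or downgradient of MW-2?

upgradient

Taking MW-1 as reference: MW-2−MW-1 = (-180, 65, +3.89); MW-3−MW-1 = (-5, -5, +0.14).
Determinant of the coordinate differences = (-180)·(-5) − (-5)·65 = 1225.
∂h/∂x = [(+3.89)·(-5) − (+0.14)·65] / 1225 = -0.02331
∂h/∂y = [(-180)·(+0.14) − (-5)·(+3.89)] / 1225 = -0.004694
Head at (-80, -100) = 98.50 + (-0.02331)·(-290) + (-0.004694)·(-235) = 106.36 m.
That is higher than the 102.39 m at MW-2, so the point is upgradient.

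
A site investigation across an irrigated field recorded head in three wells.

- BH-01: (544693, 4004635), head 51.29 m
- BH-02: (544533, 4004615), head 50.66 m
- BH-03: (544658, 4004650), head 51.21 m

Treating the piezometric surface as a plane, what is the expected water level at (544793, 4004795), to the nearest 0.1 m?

Three-point gradient (reference BH-01): Δ to BH-02 = (-160, -20, -0.63), Δ to BH-03 = (-35, 15, -0.08).
∂h/∂x = +0.003565, ∂h/∂y = +0.002984 (det = -3100).
h(544793, 4004795) = 51.29 + (+0.003565)·(100) + (+0.002984)·(160) = 51.29 +0.356 +0.477 = 52.124 m.

52.1 m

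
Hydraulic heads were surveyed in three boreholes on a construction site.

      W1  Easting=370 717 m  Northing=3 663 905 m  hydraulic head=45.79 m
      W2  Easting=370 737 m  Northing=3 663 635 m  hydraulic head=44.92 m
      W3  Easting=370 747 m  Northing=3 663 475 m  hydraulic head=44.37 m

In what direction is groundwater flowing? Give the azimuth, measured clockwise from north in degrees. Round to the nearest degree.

256°

With h = a·x + b·y + c and W1 as origin, the differences give:
  20·a + (-270)·b = -0.87
  30·a + (-430)·b = -1.42
Eliminate b (×(-430) and ×(-270), subtract): -500·a = -9.300 → a = ∂h/∂x = +0.01860
Back-substitute: b = ∂h/∂y = +0.004600.
Flow direction (−∇h) has components (-0.01860 E, -0.004600 N).
Azimuth = atan2(E, N) = atan2(-0.01860, -0.004600) = 256.1° ≈ 256°.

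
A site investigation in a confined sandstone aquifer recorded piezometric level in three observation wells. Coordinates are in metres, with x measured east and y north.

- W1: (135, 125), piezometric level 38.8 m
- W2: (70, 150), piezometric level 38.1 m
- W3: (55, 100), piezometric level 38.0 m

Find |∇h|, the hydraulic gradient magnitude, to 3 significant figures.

Differences from W1: to W2 (Δx, Δy, Δh) = (-65, 25, -0.7); to W3 = (-80, -25, -0.8).
Determinant of the coordinate differences = (-65)·(-25) − (-80)·25 = 3625.
∂h/∂x = [(-0.7)·(-25) − (-0.8)·25] / 3625 = +0.01034
∂h/∂y = [(-65)·(-0.8) − (-80)·(-0.7)] / 3625 = -0.001103
|∇h| = √(0.01034² + -0.001103²) = 0.0104

0.0104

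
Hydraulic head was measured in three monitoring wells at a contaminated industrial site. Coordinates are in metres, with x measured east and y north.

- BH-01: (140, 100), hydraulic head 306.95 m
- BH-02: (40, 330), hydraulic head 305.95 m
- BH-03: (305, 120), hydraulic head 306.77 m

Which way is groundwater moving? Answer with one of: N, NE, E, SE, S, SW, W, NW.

N

Taking BH-01 as reference: BH-02−BH-01 = (-100, 230, -1.00); BH-03−BH-01 = (165, 20, -0.18).
Determinant of the coordinate differences = (-100)·20 − 165·230 = -39950.
∂h/∂x = [(-1.00)·20 − (-0.18)·230] / -39950 = -0.0005357
∂h/∂y = [(-100)·(-0.18) − 165·(-1.00)] / -39950 = -0.004581
Flow = −∇h = (+0.0005357 east, +0.004581 north), which points north.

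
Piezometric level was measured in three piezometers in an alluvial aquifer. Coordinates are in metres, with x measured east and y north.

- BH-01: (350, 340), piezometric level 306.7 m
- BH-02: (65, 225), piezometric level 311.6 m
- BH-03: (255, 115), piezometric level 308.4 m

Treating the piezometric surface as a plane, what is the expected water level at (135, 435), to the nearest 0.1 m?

With h = a·x + b·y + c and BH-01 as origin, the differences give:
  (-285)·a + (-115)·b = +4.9
  (-95)·a + (-225)·b = +1.7
Eliminate b (×(-225) and ×(-115), subtract): 53200·a = -907.00 → a = ∂h/∂x = -0.01705
Back-substitute: b = ∂h/∂y = -0.0003571.
h(135, 435) = 306.7 + (-0.01705)·(-215) + (-0.0003571)·(95) = 306.7 +3.666 -0.034 = 310.332 m.

310.3 m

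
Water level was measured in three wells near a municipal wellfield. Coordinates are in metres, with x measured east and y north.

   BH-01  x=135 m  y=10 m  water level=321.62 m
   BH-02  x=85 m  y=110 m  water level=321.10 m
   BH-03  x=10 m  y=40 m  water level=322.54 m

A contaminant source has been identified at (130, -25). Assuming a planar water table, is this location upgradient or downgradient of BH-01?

Taking BH-01 as reference: BH-02−BH-01 = (-50, 100, -0.52); BH-03−BH-01 = (-125, 30, +0.92).
Solve a·Δx + b·Δy = Δh: det = (-50)·30 − (-125)·100 = 11000.
∂h/∂x = [(-0.52)·30 − (+0.92)·100] / 11000 = -0.009782
∂h/∂y = [(-50)·(+0.92) − (-125)·(-0.52)] / 11000 = -0.01009
Head at (130, -25) = 321.62 + (-0.009782)·(-5) + (-0.01009)·(-35) = 322.02 m.
That is higher than the 321.62 m at BH-01, so the point is upgradient.

upgradient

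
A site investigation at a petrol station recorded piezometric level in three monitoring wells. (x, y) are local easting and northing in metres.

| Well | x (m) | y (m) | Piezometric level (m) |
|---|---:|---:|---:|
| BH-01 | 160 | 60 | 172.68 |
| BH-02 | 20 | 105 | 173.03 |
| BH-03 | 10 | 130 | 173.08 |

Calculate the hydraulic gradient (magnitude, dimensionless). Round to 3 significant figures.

Taking BH-01 as reference: BH-02−BH-01 = (-140, 45, +0.35); BH-03−BH-01 = (-150, 70, +0.40).
Determinant of the coordinate differences = (-140)·70 − (-150)·45 = -3050.
∂h/∂x = [(+0.35)·70 − (+0.40)·45] / -3050 = -0.002131
∂h/∂y = [(-140)·(+0.40) − (-150)·(+0.35)] / -3050 = +0.001148
|∇h| = √(-0.002131² + 0.001148²) = 0.002421

0.00242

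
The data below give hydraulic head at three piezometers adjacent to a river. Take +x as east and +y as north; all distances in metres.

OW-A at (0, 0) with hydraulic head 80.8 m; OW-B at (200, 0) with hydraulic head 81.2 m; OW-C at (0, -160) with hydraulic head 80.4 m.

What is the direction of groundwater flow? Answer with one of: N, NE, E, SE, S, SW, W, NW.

SW

∂h/∂x = (81.2 − 80.8) / (200 − 0) = +0.002000
∂h/∂y = (80.4 − 80.8) / (-160 − 0) = +0.002500
Flow = −∇h = (-0.002000 east, -0.002500 north), which points southwest.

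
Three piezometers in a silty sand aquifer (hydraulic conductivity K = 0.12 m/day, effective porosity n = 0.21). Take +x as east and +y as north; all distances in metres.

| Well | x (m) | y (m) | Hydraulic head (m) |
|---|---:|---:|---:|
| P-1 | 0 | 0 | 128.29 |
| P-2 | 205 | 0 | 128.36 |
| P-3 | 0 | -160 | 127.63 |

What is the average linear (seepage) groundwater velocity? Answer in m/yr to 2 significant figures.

∂h/∂x = (128.36 − 128.29) / (205 − 0) = +0.0003415
∂h/∂y = (127.63 − 128.29) / (-160 − 0) = +0.004125
|∇h| = √(0.0003415² + 0.004125²) = 0.004139
Seepage velocity v = K·i/n = 0.12 × 0.004139 / 0.21 = 0.002365 m/day = 0.8638 m/yr.

0.86 m/yr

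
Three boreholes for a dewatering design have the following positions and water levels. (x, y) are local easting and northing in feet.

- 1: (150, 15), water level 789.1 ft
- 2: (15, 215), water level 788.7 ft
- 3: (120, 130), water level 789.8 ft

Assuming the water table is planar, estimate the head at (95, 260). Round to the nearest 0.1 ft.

790.8 ft

Differences from 1: to 2 (Δx, Δy, Δh) = (-135, 200, -0.4); to 3 = (-30, 115, +0.7).
Determinant of the coordinate differences = (-135)·115 − (-30)·200 = -9525.
∂h/∂x = [(-0.4)·115 − (+0.7)·200] / -9525 = +0.01953
∂h/∂y = [(-135)·(+0.7) − (-30)·(-0.4)] / -9525 = +0.01118
h(95, 260) = 789.1 + (+0.01953)·(-55) + (+0.01118)·(245) = 789.1 -1.074 +2.739 = 790.765 ft.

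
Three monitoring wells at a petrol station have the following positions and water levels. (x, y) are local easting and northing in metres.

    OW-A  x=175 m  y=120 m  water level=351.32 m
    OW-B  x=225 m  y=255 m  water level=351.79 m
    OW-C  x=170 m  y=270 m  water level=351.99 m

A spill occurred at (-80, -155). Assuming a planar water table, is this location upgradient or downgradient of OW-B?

downgradient

With h = a·x + b·y + c and OW-A as origin, the differences give:
  50·a + 135·b = +0.47
  (-5)·a + 150·b = +0.67
Eliminate b (×150 and ×135, subtract): 8175·a = -19.950 → a = ∂h/∂x = -0.002440
Back-substitute: b = ∂h/∂y = +0.004385.
Head at (-80, -155) = 351.32 + (-0.002440)·(-255) + (+0.004385)·(-275) = 350.74 m.
That is lower than the 351.79 m at OW-B, so the point is downgradient.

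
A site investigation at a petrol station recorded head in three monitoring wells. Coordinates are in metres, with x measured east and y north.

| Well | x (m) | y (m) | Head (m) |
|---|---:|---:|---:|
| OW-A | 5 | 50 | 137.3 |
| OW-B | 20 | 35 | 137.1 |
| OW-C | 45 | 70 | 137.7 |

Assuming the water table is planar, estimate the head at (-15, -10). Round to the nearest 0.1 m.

136.3 m

Taking OW-A as reference: OW-B−OW-A = (15, -15, -0.2); OW-C−OW-A = (40, 20, +0.4).
Solve a·Δx + b·Δy = Δh: det = 15·20 − 40·(-15) = 900.
∂h/∂x = [(-0.2)·20 − (+0.4)·(-15)] / 900 = +0.002222
∂h/∂y = [15·(+0.4) − 40·(-0.2)] / 900 = +0.01556
h(-15, -10) = 137.3 + (+0.002222)·(-20) + (+0.01556)·(-60) = 137.3 -0.044 -0.933 = 136.322 m.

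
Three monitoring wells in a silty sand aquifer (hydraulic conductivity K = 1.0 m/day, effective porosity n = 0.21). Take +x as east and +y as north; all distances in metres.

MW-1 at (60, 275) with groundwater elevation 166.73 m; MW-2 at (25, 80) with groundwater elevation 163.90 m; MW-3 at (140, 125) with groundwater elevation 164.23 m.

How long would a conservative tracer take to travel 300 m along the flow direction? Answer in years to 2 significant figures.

11 years

With h = a·x + b·y + c and MW-1 as origin, the differences give:
  (-35)·a + (-195)·b = -2.83
  80·a + (-150)·b = -2.50
Eliminate b (×(-150) and ×(-195), subtract): 20850·a = -63.000 → a = ∂h/∂x = -0.003022
Back-substitute: b = ∂h/∂y = +0.01506.
|∇h| = √(-0.003022² + 0.01506²) = 0.01536
Seepage velocity v = K·i/n = 1.0 × 0.01536 / 0.21 = 0.07314 m/day.
t = 300 / 0.07314 = 4102 days = 11.2 years.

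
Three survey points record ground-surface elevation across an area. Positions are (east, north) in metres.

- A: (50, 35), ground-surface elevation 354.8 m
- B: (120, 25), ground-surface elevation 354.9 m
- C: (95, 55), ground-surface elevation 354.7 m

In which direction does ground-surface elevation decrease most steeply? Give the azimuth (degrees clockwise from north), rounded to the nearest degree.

With z = a·x + b·y + c and A as origin, the differences give:
  70·a + (-10)·b = +0.1
  45·a + 20·b = -0.1
Eliminate b (×20 and ×(-10), subtract): 1850·a = 1.00 → a = ∂z/∂x = +0.0005405
Back-substitute: b = ∂z/∂y = -0.006216.
Steepest decrease is along −∇f: components (-0.0005405 E, +0.006216 N).
Azimuth = atan2(-0.0005405, +0.006216) = 355.0° ≈ 355°.

355°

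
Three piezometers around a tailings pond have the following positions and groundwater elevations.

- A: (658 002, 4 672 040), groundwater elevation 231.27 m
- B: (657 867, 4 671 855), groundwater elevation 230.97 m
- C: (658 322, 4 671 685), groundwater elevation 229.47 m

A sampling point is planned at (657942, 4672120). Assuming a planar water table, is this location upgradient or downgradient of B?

upgradient

With h = a·x + b·y + c and A as origin, the differences give:
  (-135)·a + (-185)·b = -0.30
  320·a + (-355)·b = -1.80
Eliminate b (×(-355) and ×(-185), subtract): 107125·a = -226.500 → a = ∂h/∂x = -0.002114
Back-substitute: b = ∂h/∂y = +0.003165.
Head at (657942, 4672120) = 231.27 + (-0.002114)·(-60) + (+0.003165)·(80) = 231.65 m.
That is higher than the 230.97 m at B, so the point is upgradient.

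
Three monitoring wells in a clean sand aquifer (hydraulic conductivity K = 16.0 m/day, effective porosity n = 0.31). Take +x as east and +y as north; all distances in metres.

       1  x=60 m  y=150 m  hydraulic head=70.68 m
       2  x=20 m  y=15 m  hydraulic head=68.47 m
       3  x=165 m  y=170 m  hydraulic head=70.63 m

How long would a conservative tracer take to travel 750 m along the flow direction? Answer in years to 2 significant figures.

With h = a·x + b·y + c and 1 as origin, the differences give:
  (-40)·a + (-135)·b = -2.21
  105·a + 20·b = -0.05
Eliminate b (×20 and ×(-135), subtract): 13375·a = -50.950 → a = ∂h/∂x = -0.003809
Back-substitute: b = ∂h/∂y = +0.01750.
|∇h| = √(-0.003809² + 0.01750²) = 0.01791
Seepage velocity v = K·i/n = 16.0 × 0.01791 / 0.31 = 0.9244 m/day.
t = 750 / 0.9244 = 811.3 days = 2.22 years.

2.2 years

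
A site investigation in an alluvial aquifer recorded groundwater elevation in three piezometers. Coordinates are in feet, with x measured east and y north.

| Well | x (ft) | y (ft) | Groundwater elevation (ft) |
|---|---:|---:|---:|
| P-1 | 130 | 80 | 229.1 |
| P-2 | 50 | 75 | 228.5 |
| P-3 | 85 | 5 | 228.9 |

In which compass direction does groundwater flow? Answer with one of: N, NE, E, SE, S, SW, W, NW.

W

Taking P-1 as reference: P-2−P-1 = (-80, -5, -0.6); P-3−P-1 = (-45, -75, -0.2).
Solve a·Δx + b·Δy = Δh: det = (-80)·(-75) − (-45)·(-5) = 5775.
∂h/∂x = [(-0.6)·(-75) − (-0.2)·(-5)] / 5775 = +0.007619
∂h/∂y = [(-80)·(-0.2) − (-45)·(-0.6)] / 5775 = -0.001905
Flow = −∇h = (-0.007619 east, +0.001905 north), which points west.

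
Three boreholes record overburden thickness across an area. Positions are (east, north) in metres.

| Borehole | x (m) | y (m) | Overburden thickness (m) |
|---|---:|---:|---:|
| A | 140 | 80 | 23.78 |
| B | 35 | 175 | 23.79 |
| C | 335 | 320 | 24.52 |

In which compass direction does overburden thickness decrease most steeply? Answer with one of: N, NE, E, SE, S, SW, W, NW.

SW

Three-point gradient (reference A): Δ to B = (-105, 95, +0.01), Δ to C = (195, 240, +0.74).
∂d/∂x = +0.001553, ∂d/∂y = +0.001822 (det = -43725).
Steepest decrease is along −∇f = (-0.001553 E, -0.001822 N) → southwest.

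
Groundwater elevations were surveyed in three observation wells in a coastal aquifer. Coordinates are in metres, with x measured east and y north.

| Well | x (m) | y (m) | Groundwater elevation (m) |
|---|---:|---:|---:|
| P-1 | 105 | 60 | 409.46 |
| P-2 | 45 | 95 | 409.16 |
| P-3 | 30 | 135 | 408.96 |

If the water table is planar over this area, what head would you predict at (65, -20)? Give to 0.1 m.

With h = a·x + b·y + c and P-1 as origin, the differences give:
  (-60)·a + 35·b = -0.30
  (-75)·a + 75·b = -0.50
Eliminate b (×75 and ×35, subtract): -1875·a = -5.000 → a = ∂h/∂x = +0.002667
Back-substitute: b = ∂h/∂y = -0.004000.
h(65, -20) = 409.46 + (+0.002667)·(-40) + (-0.004000)·(-80) = 409.46 -0.107 +0.320 = 409.673 m.

409.7 m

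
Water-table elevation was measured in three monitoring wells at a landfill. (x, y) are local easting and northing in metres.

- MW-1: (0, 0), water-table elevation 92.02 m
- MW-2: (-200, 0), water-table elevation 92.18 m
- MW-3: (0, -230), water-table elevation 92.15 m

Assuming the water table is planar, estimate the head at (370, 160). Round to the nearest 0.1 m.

∂h/∂x = (92.18 − 92.02) / (-200 − 0) = -0.0008000
∂h/∂y = (92.15 − 92.02) / (-230 − 0) = -0.0005652
h(370, 160) = 92.02 + (-0.0008000)·(370) + (-0.0005652)·(160) = 92.02 -0.296 -0.090 = 91.634 m.

91.6 m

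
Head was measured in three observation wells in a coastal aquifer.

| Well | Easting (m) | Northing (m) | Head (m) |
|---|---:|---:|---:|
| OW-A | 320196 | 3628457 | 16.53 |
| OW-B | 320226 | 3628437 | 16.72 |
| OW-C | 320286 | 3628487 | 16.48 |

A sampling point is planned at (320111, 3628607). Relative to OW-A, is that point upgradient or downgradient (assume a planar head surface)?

Taking OW-A as reference: OW-B−OW-A = (30, -20, +0.19); OW-C−OW-A = (90, 30, -0.05).
Determinant of the coordinate differences = 30·30 − 90·(-20) = 2700.
∂h/∂x = [(+0.19)·30 − (-0.05)·(-20)] / 2700 = +0.001741
∂h/∂y = [30·(-0.05) − 90·(+0.19)] / 2700 = -0.006889
Head at (320111, 3628607) = 16.53 + (+0.001741)·(-85) + (-0.006889)·(150) = 15.35 m.
That is lower than the 16.53 m at OW-A, so the point is downgradient.

downgradient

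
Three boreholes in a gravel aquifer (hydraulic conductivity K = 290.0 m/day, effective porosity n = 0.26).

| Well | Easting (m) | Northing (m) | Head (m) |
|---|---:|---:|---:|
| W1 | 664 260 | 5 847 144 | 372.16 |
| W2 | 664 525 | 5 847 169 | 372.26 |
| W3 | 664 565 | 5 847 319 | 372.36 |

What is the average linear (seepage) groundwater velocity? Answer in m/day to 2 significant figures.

With h = a·x + b·y + c and W1 as origin, the differences give:
  265·a + 25·b = +0.10
  305·a + 175·b = +0.20
Eliminate b (×175 and ×25, subtract): 38750·a = 12.500 → a = ∂h/∂x = +0.0003226
Back-substitute: b = ∂h/∂y = +0.0005806.
|∇h| = √(0.0003226² + 0.0005806²) = 0.0006642
Seepage velocity v = K·i/n = 290.0 × 0.0006642 / 0.26 = 0.7408 m/day.

0.74 m/day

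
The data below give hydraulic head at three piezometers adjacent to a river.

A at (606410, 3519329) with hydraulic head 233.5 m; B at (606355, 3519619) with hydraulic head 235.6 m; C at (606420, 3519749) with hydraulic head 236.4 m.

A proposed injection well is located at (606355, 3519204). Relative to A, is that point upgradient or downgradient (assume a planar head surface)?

With h = a·x + b·y + c and A as origin, the differences give:
  (-55)·a + 290·b = +2.1
  10·a + 420·b = +2.9
Eliminate b (×420 and ×290, subtract): -26000·a = 41.00 → a = ∂h/∂x = -0.001577
Back-substitute: b = ∂h/∂y = +0.006942.
Head at (606355, 3519204) = 233.5 + (-0.001577)·(-55) + (+0.006942)·(-125) = 232.72 m.
That is lower than the 233.5 m at A, so the point is downgradient.

downgradient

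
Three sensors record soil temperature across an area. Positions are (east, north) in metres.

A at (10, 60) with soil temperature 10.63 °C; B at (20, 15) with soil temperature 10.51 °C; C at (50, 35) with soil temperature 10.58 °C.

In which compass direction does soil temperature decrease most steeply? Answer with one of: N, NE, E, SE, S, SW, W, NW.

Taking A as reference: B−A = (10, -45, -0.12); C−A = (40, -25, -0.05).
Determinant of the coordinate differences = 10·(-25) − 40·(-45) = 1550.
∂T/∂x = [(-0.12)·(-25) − (-0.05)·(-45)] / 1550 = +0.0004839
∂T/∂y = [10·(-0.05) − 40·(-0.12)] / 1550 = +0.002774
Steepest decrease is along −∇f = (-0.0004839 E, -0.002774 N) → south.

S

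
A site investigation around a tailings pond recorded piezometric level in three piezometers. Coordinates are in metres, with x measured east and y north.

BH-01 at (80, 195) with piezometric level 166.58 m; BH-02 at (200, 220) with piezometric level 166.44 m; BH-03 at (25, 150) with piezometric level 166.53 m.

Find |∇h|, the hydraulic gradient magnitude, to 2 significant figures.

Taking BH-01 as reference: BH-02−BH-01 = (120, 25, -0.14); BH-03−BH-01 = (-55, -45, -0.05).
Solve a·Δx + b·Δy = Δh: det = 120·(-45) − (-55)·25 = -4025.
∂h/∂x = [(-0.14)·(-45) − (-0.05)·25] / -4025 = -0.001876
∂h/∂y = [120·(-0.05) − (-55)·(-0.14)] / -4025 = +0.003404
|∇h| = √(-0.001876² + 0.003404²) = 0.003887

0.0039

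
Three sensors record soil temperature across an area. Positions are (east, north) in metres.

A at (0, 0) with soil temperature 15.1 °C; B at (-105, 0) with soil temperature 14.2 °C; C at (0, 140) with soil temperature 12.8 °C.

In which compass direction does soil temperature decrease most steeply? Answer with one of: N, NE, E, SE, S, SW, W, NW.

NW

∂T/∂x = (14.2 − 15.1) / (-105 − 0) = +0.008571
∂T/∂y = (12.8 − 15.1) / (140 − 0) = -0.01643
Steepest decrease is along −∇f = (-0.008571 E, +0.01643 N) → northwest.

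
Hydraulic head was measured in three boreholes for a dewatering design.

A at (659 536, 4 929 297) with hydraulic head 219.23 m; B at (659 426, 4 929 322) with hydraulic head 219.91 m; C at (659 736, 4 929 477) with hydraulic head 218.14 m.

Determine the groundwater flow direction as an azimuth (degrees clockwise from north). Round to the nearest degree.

Differences from A: to B (Δx, Δy, Δh) = (-110, 25, +0.68); to C = (200, 180, -1.09).
Determinant of the coordinate differences = (-110)·180 − 200·25 = -24800.
∂h/∂x = [(+0.68)·180 − (-1.09)·25] / -24800 = -0.006034
∂h/∂y = [(-110)·(-1.09) − 200·(+0.68)] / -24800 = +0.0006492
Flow direction (−∇h) has components (+0.006034 E, -0.0006492 N).
Azimuth = atan2(E, N) = atan2(+0.006034, -0.0006492) = 96.1° ≈ 096°.

096°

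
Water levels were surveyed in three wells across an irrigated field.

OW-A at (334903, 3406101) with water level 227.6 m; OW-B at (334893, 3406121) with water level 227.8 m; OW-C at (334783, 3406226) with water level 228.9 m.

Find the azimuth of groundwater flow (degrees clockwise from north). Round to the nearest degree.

Differences from OW-A: to OW-B (Δx, Δy, Δh) = (-10, 20, +0.2); to OW-C = (-120, 125, +1.3).
Determinant of the coordinate differences = (-10)·125 − (-120)·20 = 1150.
∂h/∂x = [(+0.2)·125 − (+1.3)·20] / 1150 = -0.0008696
∂h/∂y = [(-10)·(+1.3) − (-120)·(+0.2)] / 1150 = +0.009565
Flow direction (−∇h) has components (+0.0008696 E, -0.009565 N).
Azimuth = atan2(E, N) = atan2(+0.0008696, -0.009565) = 174.8° ≈ 175°.

175°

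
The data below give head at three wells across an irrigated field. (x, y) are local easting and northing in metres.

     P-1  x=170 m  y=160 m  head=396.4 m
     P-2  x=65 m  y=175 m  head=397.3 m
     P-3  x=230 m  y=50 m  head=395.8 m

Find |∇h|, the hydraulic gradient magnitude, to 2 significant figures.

0.0085

Taking P-1 as reference: P-2−P-1 = (-105, 15, +0.9); P-3−P-1 = (60, -110, -0.6).
Determinant of the coordinate differences = (-105)·(-110) − 60·15 = 10650.
∂h/∂x = [(+0.9)·(-110) − (-0.6)·15] / 10650 = -0.008451
∂h/∂y = [(-105)·(-0.6) − 60·(+0.9)] / 10650 = +0.0008451
|∇h| = √(-0.008451² + 0.0008451²) = 0.008493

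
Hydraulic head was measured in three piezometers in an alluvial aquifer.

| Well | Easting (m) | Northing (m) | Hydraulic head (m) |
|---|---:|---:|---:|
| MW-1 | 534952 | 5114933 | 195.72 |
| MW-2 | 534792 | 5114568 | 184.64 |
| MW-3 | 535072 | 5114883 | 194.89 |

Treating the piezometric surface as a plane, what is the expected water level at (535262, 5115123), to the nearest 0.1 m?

202.6 m

With h = a·x + b·y + c and MW-1 as origin, the differences give:
  (-160)·a + (-365)·b = -11.08
  120·a + (-50)·b = -0.83
Eliminate b (×(-50) and ×(-365), subtract): 51800·a = 251.050 → a = ∂h/∂x = +0.004847
Back-substitute: b = ∂h/∂y = +0.02823.
h(535262, 5115123) = 195.72 + (+0.004847)·(310) + (+0.02823)·(190) = 195.72 +1.502 +5.364 = 202.586 m.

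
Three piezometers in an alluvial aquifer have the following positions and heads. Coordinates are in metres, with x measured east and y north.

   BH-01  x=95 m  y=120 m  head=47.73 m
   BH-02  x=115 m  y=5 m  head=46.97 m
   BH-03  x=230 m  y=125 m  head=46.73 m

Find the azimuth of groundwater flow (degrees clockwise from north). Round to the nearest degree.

Taking BH-01 as reference: BH-02−BH-01 = (20, -115, -0.76); BH-03−BH-01 = (135, 5, -1.00).
Determinant of the coordinate differences = 20·5 − 135·(-115) = 15625.
∂h/∂x = [(-0.76)·5 − (-1.00)·(-115)] / 15625 = -0.007603
∂h/∂y = [20·(-1.00) − 135·(-0.76)] / 15625 = +0.005286
Flow direction (−∇h) has components (+0.007603 E, -0.005286 N).
Azimuth = atan2(E, N) = atan2(+0.007603, -0.005286) = 124.8° ≈ 125°.

125°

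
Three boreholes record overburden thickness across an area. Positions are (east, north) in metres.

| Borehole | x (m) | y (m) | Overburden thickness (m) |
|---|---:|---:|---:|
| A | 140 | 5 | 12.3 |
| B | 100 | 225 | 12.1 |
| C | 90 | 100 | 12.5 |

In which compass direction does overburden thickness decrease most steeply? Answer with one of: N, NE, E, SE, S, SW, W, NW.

E

Taking A as reference: B−A = (-40, 220, -0.2); C−A = (-50, 95, +0.2).
Solve a·Δx + b·Δy = Δd: det = (-40)·95 − (-50)·220 = 7200.
∂d/∂x = [(-0.2)·95 − (+0.2)·220] / 7200 = -0.008750
∂d/∂y = [(-40)·(+0.2) − (-50)·(-0.2)] / 7200 = -0.002500
Steepest decrease is along −∇f = (+0.008750 E, +0.002500 N) → east.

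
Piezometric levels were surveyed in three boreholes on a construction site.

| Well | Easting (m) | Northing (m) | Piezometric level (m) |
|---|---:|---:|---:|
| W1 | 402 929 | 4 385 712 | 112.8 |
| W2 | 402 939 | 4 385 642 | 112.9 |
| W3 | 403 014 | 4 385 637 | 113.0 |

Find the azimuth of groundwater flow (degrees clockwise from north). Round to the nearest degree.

With h = a·x + b·y + c and W1 as origin, the differences give:
  10·a + (-70)·b = +0.1
  85·a + (-75)·b = +0.2
Eliminate b (×(-75) and ×(-70), subtract): 5200·a = 6.50 → a = ∂h/∂x = +0.001250
Back-substitute: b = ∂h/∂y = -0.001250.
Flow direction (−∇h) has components (-0.001250 E, +0.001250 N).
Azimuth = atan2(E, N) = atan2(-0.001250, +0.001250) = 315.0° ≈ 315°.

315°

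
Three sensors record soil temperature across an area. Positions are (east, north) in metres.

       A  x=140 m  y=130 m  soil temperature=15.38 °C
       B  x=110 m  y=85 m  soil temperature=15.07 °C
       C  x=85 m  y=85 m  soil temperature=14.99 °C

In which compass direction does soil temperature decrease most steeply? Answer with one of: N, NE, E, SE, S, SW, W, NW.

With T = a·x + b·y + c and A as origin, the differences give:
  (-30)·a + (-45)·b = -0.31
  (-55)·a + (-45)·b = -0.39
Eliminate b (×(-45) and ×(-45), subtract): -1125·a = -3.600 → a = ∂T/∂x = +0.003200
Back-substitute: b = ∂T/∂y = +0.004756.
Steepest decrease is along −∇f = (-0.003200 E, -0.004756 N) → southwest.

SW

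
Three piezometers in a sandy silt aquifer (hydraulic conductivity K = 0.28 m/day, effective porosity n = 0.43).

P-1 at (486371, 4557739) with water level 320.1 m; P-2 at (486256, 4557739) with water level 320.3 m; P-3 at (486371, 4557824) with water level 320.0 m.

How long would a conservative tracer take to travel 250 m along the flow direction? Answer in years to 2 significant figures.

500 years

∂h/∂x = (320.3 − 320.1) / (486256 − 486371) = -0.001739
∂h/∂y = (320.0 − 320.1) / (4557824 − 4557739) = -0.001176
|∇h| = √(-0.001739² + -0.001176²) = 0.002099
Seepage velocity v = K·i/n = 0.28 × 0.002099 / 0.43 = 0.001367 m/day.
t = 250 / 0.001367 = 1.829e+05 days = 501 years.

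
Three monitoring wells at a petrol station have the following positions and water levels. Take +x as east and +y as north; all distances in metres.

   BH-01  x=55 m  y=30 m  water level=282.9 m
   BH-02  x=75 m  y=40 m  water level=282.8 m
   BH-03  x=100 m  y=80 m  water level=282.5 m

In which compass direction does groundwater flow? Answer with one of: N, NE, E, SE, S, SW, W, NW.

N

Differences from BH-01: to BH-02 (Δx, Δy, Δh) = (20, 10, -0.1); to BH-03 = (45, 50, -0.4).
Solve a·Δx + b·Δy = Δh: det = 20·50 − 45·10 = 550.
∂h/∂x = [(-0.1)·50 − (-0.4)·10] / 550 = -0.001818
∂h/∂y = [20·(-0.4) − 45·(-0.1)] / 550 = -0.006364
Flow = −∇h = (+0.001818 east, +0.006364 north), which points north.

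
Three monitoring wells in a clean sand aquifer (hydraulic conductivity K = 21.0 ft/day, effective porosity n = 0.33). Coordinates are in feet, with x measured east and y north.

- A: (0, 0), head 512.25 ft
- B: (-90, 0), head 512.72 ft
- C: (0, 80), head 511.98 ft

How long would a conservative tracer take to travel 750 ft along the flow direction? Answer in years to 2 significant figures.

5.2 years

∂h/∂x = (512.72 − 512.25) / (-90 − 0) = -0.005222
∂h/∂y = (511.98 − 512.25) / (80 − 0) = -0.003375
|∇h| = √(-0.005222² + -0.003375²) = 0.006218
Seepage velocity v = K·i/n = 21.0 × 0.006218 / 0.33 = 0.3957 ft/day.
t = 750 / 0.3957 = 1895 days = 5.19 years.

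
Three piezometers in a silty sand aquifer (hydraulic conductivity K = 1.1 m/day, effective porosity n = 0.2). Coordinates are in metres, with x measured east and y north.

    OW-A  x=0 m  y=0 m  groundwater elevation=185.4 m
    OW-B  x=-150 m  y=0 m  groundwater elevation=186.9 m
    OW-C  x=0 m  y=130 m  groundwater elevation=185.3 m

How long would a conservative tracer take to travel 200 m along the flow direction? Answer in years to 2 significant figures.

∂h/∂x = (186.9 − 185.4) / (-150 − 0) = -0.01000
∂h/∂y = (185.3 − 185.4) / (130 − 0) = -0.0007692
|∇h| = √(-0.01000² + -0.0007692²) = 0.01003
Seepage velocity v = K·i/n = 1.1 × 0.01003 / 0.2 = 0.05517 m/day.
t = 200 / 0.05517 = 3625 days = 9.92 years.

9.9 years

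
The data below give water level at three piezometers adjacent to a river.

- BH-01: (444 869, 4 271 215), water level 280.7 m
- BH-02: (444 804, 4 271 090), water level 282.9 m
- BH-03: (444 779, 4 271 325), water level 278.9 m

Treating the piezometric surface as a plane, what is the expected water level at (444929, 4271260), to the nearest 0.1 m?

279.9 m

With h = a·x + b·y + c and BH-01 as origin, the differences give:
  (-65)·a + (-125)·b = +2.2
  (-90)·a + 110·b = -1.8
Eliminate b (×110 and ×(-125), subtract): -18400·a = 17.00 → a = ∂h/∂x = -0.0009239
Back-substitute: b = ∂h/∂y = -0.01712.
h(444929, 4271260) = 280.7 + (-0.0009239)·(60) + (-0.01712)·(45) = 280.7 -0.055 -0.770 = 279.874 m.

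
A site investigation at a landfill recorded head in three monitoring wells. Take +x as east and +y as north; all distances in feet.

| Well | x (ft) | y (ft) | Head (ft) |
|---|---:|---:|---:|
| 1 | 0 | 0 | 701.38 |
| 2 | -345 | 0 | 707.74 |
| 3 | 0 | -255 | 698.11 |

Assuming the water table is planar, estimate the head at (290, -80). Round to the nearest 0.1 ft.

∂h/∂x = (707.74 − 701.38) / (-345 − 0) = -0.01843
∂h/∂y = (698.11 − 701.38) / (-255 − 0) = +0.01282
h(290, -80) = 701.38 + (-0.01843)·(290) + (+0.01282)·(-80) = 701.38 -5.346 -1.026 = 695.008 ft.

695.0 ft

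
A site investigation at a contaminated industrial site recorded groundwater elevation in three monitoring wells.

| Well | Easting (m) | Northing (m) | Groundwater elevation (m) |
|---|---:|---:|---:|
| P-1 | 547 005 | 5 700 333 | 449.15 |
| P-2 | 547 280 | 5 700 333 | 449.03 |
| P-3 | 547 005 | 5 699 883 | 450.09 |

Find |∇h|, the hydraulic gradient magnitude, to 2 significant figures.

0.0021

∂h/∂x = (449.03 − 449.15) / (547280 − 547005) = -0.0004364
∂h/∂y = (450.09 − 449.15) / (5699883 − 5700333) = -0.002089
|∇h| = √(-0.0004364² + -0.002089²) = 0.002134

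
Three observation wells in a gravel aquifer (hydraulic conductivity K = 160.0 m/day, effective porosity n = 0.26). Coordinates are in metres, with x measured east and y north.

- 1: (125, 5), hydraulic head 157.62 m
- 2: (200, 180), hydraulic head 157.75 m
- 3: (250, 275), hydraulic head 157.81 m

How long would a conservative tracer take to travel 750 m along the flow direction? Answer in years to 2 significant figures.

Taking 1 as reference: 2−1 = (75, 175, +0.13); 3−1 = (125, 270, +0.19).
Solve a·Δx + b·Δy = Δh: det = 75·270 − 125·175 = -1625.
∂h/∂x = [(+0.13)·270 − (+0.19)·175] / -1625 = -0.001138
∂h/∂y = [75·(+0.19) − 125·(+0.13)] / -1625 = +0.001231
|∇h| = √(-0.001138² + 0.001231²) = 0.001676
Seepage velocity v = K·i/n = 160.0 × 0.001676 / 0.26 = 1.031 m/day.
t = 750 / 1.031 = 727.4 days = 1.99 years.

2.0 years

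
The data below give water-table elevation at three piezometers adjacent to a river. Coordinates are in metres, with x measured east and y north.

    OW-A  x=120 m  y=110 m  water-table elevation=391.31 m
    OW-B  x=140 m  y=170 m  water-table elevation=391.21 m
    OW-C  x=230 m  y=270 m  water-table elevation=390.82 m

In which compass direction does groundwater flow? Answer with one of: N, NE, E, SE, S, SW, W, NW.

E

With h = a·x + b·y + c and OW-A as origin, the differences give:
  20·a + 60·b = -0.10
  110·a + 160·b = -0.49
Eliminate b (×160 and ×60, subtract): -3400·a = 13.400 → a = ∂h/∂x = -0.003941
Back-substitute: b = ∂h/∂y = -0.0003529.
Flow = −∇h = (+0.003941 east, +0.0003529 north), which points east.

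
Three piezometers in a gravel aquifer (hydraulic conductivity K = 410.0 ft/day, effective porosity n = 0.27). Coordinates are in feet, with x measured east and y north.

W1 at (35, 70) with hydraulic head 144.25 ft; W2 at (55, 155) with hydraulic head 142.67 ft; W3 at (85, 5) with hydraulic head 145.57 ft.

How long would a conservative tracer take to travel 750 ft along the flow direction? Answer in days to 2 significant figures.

With h = a·x + b·y + c and W1 as origin, the differences give:
  20·a + 85·b = -1.58
  50·a + (-65)·b = +1.32
Eliminate b (×(-65) and ×85, subtract): -5550·a = -9.500 → a = ∂h/∂x = +0.001712
Back-substitute: b = ∂h/∂y = -0.01899.
|∇h| = √(0.001712² + -0.01899²) = 0.01907
Seepage velocity v = K·i/n = 410.0 × 0.01907 / 0.27 = 28.96 ft/day.
t = 750 / 28.96 = 25.9 days.

26 days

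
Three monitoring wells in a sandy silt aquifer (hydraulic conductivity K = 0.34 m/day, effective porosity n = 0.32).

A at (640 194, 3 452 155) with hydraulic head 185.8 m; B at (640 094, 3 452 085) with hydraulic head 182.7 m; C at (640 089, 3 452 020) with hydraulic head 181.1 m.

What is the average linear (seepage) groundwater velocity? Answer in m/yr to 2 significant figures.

11 m/yr

Taking A as reference: B−A = (-100, -70, -3.1); C−A = (-105, -135, -4.7).
Determinant of the coordinate differences = (-100)·(-135) − (-105)·(-70) = 6150.
∂h/∂x = [(-3.1)·(-135) − (-4.7)·(-70)] / 6150 = +0.01455
∂h/∂y = [(-100)·(-4.7) − (-105)·(-3.1)] / 6150 = +0.02350
|∇h| = √(0.01455² + 0.02350²) = 0.02764
Seepage velocity v = K·i/n = 0.34 × 0.02764 / 0.32 = 0.02937 m/day = 10.73 m/yr.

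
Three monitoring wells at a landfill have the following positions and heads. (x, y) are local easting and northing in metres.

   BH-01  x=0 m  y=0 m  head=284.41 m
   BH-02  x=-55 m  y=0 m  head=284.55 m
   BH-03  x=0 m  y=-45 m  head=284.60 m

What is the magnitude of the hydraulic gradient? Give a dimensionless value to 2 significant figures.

0.0049

∂h/∂x = (284.55 − 284.41) / (-55 − 0) = -0.002545
∂h/∂y = (284.60 − 284.41) / (-45 − 0) = -0.004222
|∇h| = √(-0.002545² + -0.004222²) = 0.00493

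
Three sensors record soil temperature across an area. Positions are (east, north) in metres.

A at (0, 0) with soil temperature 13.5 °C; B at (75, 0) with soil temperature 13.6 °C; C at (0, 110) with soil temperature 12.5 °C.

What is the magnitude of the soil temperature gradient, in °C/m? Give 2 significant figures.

0.0092 °C/m

∂T/∂x = (13.6 − 13.5) / (75 − 0) = +0.001333
∂T/∂y = (12.5 − 13.5) / (110 − 0) = -0.009091
|∇f| = √(0.001333² + -0.009091²) = 0.009188 °C/m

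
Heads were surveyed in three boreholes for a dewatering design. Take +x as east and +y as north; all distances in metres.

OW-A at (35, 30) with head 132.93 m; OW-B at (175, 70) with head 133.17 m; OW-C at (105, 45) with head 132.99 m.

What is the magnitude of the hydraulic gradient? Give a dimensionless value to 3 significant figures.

0.0121

Differences from OW-A: to OW-B (Δx, Δy, Δh) = (140, 40, +0.24); to OW-C = (70, 15, +0.06).
Solve a·Δx + b·Δy = Δh: det = 140·15 − 70·40 = -700.
∂h/∂x = [(+0.24)·15 − (+0.06)·40] / -700 = -0.001714
∂h/∂y = [140·(+0.06) − 70·(+0.24)] / -700 = +0.01200
|∇h| = √(-0.001714² + 0.01200²) = 0.01212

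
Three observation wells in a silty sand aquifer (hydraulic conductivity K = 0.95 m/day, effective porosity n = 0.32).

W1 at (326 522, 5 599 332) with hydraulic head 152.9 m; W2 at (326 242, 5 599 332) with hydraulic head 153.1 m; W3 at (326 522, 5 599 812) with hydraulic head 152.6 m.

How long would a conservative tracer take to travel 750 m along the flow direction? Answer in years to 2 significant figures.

730 years

∂h/∂x = (153.1 − 152.9) / (326242 − 326522) = -0.0007143
∂h/∂y = (152.6 − 152.9) / (5599812 − 5599332) = -0.0006250
|∇h| = √(-0.0007143² + -0.0006250²) = 0.0009491
Seepage velocity v = K·i/n = 0.95 × 0.0009491 / 0.32 = 0.002818 m/day.
t = 750 / 0.002818 = 2.661e+05 days = 729 years.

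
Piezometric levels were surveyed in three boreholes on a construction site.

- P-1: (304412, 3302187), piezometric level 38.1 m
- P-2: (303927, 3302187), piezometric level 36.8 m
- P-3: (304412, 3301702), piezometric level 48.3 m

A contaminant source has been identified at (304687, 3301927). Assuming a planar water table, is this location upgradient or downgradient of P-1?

upgradient

∂h/∂x = (36.8 − 38.1) / (303927 − 304412) = +0.002680
∂h/∂y = (48.3 − 38.1) / (3301702 − 3302187) = -0.02103
Head at (304687, 3301927) = 38.1 + (+0.002680)·(275) + (-0.02103)·(-260) = 44.31 m.
That is higher than the 38.1 m at P-1, so the point is upgradient.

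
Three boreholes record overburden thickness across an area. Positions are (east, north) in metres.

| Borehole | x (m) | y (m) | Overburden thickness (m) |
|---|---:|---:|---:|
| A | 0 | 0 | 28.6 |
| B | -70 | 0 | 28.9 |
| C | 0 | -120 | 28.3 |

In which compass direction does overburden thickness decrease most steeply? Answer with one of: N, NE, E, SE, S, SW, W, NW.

∂d/∂x = (28.9 − 28.6) / (-70 − 0) = -0.004286
∂d/∂y = (28.3 − 28.6) / (-120 − 0) = +0.002500
Steepest decrease is along −∇f = (+0.004286 E, -0.002500 N) → southeast.

SE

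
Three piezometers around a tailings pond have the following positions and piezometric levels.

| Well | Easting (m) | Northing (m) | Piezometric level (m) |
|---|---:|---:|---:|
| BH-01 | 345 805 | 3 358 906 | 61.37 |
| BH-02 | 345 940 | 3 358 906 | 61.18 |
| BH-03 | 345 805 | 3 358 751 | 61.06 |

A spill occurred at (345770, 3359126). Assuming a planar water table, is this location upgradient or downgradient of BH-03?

upgradient

∂h/∂x = (61.18 − 61.37) / (345940 − 345805) = -0.001407
∂h/∂y = (61.06 − 61.37) / (3358751 − 3358906) = +0.002000
Head at (345770, 3359126) = 61.37 + (-0.001407)·(-35) + (+0.002000)·(220) = 61.86 m.
That is higher than the 61.06 m at BH-03, so the point is upgradient.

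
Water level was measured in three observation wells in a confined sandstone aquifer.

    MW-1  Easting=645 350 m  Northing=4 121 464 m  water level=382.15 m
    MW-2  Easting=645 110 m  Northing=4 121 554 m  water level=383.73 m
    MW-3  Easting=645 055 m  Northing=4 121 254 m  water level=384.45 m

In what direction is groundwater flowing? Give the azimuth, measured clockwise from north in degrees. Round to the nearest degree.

081°

Three-point gradient (reference MW-1): Δ to MW-2 = (-240, 90, +1.58), Δ to MW-3 = (-295, -210, +2.30).
∂h/∂x = -0.007002, ∂h/∂y = -0.001116 (det = 76950).
Flow direction (−∇h) has components (+0.007002 E, +0.001116 N).
Azimuth = atan2(E, N) = atan2(+0.007002, +0.001116) = 80.9° ≈ 081°.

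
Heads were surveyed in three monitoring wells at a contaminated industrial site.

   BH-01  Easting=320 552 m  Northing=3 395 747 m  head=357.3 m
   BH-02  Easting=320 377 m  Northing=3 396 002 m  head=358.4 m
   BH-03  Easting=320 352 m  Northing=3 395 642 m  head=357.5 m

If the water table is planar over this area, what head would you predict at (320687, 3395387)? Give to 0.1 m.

Differences from BH-01: to BH-02 (Δx, Δy, Δh) = (-175, 255, +1.1); to BH-03 = (-200, -105, +0.2).
Solve a·Δx + b·Δy = Δh: det = (-175)·(-105) − (-200)·255 = 69375.
∂h/∂x = [(+1.1)·(-105) − (+0.2)·255] / 69375 = -0.002400
∂h/∂y = [(-175)·(+0.2) − (-200)·(+1.1)] / 69375 = +0.002667
h(320687, 3395387) = 357.3 + (-0.002400)·(135) + (+0.002667)·(-360) = 357.3 -0.324 -0.960 = 356.016 m.

356.0 m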